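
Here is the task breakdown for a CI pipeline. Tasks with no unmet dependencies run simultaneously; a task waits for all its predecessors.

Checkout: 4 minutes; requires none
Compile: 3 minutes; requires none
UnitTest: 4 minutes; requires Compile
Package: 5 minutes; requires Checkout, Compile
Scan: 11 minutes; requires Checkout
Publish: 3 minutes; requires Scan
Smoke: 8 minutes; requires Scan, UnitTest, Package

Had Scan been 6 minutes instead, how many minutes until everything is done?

18

The binding path is Checkout→Scan→Smoke = 4+11+8 = 23; finish at 23 minutes.
Scan lies on that path, so at 6 minutes the path becomes 18 minutes.
The critical path is still Checkout→Scan→Smoke; finish is now 18 minutes.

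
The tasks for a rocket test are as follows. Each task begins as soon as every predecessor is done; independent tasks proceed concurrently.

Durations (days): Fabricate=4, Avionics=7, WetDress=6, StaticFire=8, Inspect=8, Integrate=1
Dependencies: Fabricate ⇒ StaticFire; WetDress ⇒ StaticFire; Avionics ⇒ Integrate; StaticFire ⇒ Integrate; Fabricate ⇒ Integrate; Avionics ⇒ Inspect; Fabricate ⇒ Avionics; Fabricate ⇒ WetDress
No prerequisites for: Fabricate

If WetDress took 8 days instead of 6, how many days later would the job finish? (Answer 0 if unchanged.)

2

The binding path is Fabricate→WetDress→StaticFire→Integrate = 4+6+8+1 = 19; finish at 19 days.
Since WetDress is critical, the +2 change carries straight to that chain (now 21 days).
The critical path is still Fabricate→WetDress→StaticFire→Integrate; finish is now 21 days.
Change in finish: 21 − 19 = +2 days.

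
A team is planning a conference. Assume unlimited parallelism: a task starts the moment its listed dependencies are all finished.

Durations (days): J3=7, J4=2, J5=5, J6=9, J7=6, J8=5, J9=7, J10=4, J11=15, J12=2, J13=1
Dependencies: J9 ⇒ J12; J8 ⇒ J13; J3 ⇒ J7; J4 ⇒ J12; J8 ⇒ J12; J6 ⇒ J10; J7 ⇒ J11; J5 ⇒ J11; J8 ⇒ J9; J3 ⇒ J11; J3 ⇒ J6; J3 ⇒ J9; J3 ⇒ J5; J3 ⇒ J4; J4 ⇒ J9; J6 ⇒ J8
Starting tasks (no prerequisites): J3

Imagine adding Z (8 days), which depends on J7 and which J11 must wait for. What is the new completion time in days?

36

Originally the plan takes 30 days.
With Z inserted, J11 now waits for max(J7, J3, J5, Z).
New critical path: J3→J7→Z→J11 = 7+6+8+15 = 36 ⇒ 36 days.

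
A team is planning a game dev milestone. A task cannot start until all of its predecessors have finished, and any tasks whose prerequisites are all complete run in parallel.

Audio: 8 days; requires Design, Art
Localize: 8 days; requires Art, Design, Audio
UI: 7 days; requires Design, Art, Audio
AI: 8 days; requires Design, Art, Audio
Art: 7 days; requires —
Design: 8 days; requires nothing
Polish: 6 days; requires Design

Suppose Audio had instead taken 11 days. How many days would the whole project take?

27

Actual critical path: Design→Audio→AI = 8+8+8 = 24 ⇒ 24 days.
Since Audio is critical, the +3 change carries straight to that chain (now 27 days).
The critical path is still Design→Audio→AI; finish is now 27 days.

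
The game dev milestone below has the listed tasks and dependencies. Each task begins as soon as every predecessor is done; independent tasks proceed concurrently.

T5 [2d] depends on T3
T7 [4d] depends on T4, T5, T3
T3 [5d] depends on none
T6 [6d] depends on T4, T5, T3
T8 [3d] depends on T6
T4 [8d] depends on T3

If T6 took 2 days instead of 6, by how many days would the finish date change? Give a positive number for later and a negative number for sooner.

Critical path before the change: T3→T4→T6→T8 = 5+8+6+3 = 22 giving 22 days.
T6 is on the critical path; changing it to 2 makes that path 18 days.
That remains the longest chain; total 18 days.
Change in finish: 18 − 22 = -4 days.

-4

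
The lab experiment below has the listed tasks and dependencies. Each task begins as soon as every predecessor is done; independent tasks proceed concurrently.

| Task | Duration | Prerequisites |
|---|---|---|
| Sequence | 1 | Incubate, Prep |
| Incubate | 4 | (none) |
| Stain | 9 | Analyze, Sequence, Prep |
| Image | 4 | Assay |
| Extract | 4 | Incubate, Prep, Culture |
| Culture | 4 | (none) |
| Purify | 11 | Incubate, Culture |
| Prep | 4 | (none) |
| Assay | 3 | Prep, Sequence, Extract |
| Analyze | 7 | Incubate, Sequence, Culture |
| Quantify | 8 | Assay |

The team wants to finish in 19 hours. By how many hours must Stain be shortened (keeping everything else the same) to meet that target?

Current finish: 21 hours; target: 19.
Stain is on every critical path, so each hour cut from Stain cuts the finish by one (this holds down to a finish of 19).
Need 21 − 19 = 2 hours off Stain → Stain becomes 7 hours, finish becomes 19.

2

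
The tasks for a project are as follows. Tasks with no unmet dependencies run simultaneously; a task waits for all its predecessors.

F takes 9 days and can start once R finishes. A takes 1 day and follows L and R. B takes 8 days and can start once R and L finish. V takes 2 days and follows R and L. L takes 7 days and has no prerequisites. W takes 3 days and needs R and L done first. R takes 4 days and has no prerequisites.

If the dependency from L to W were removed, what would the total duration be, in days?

15

Before: longest chain L→B = 7+8 = 15, finish 15.
Without L→W, W's earliest start moves from 7 to 4.
The longest chain is now L→B = 7+8 = 15, so the project takes 15 days.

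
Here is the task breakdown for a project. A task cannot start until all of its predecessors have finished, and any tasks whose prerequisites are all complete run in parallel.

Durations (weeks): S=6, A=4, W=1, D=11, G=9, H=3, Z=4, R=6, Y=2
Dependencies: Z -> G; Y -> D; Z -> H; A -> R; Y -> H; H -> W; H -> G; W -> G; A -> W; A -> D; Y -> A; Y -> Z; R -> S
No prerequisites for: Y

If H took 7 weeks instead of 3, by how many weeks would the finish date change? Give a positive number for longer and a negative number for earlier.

4

Critical path before the change: Y→Z→H→W→G = 2+4+3+1+9 = 19 giving 19 weeks.
Since H is critical, the +4 change carries straight to that chain (now 23 weeks).
That remains the longest chain; total 23 weeks.
Change in finish: 23 − 19 = +4 weeks.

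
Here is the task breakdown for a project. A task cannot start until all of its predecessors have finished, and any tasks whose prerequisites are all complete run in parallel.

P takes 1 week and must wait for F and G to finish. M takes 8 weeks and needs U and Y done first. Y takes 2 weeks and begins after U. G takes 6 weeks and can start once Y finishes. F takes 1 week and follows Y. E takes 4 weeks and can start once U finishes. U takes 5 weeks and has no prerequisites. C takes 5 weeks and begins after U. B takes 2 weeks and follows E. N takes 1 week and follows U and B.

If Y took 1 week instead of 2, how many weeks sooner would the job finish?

1

Critical path before the change: U→Y→M = 5+2+8 = 15 giving 15 weeks.
Y lies on that path, so at 1 week the path becomes 14 weeks.
The critical path is still U→Y→M; finish is now 14 weeks.
Change in finish: 14 − 15 = -1 weeks.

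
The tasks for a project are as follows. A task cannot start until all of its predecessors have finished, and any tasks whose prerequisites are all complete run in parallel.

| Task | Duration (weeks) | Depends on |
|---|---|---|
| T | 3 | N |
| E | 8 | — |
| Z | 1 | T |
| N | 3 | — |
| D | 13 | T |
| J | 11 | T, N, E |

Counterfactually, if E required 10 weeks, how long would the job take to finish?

Actual critical path: E→J = 8+11 = 19 ⇒ 19 weeks.
Since E is critical, the +2 change carries straight to that chain (now 21 weeks).
That remains the longest chain; total 21 weeks.

21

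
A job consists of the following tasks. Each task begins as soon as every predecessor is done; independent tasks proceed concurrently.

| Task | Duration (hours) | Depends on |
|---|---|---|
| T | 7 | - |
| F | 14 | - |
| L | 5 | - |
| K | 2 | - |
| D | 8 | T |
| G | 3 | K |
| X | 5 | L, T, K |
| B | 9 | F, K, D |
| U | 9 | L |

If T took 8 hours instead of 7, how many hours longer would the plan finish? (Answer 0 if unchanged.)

Critical path before the change: T→D→B = 7+8+9 = 24 giving 24 hours.
T is on the critical path; changing it to 8 makes that path 25 hours.
No other chain overtakes it, so the finish is 25 hours.
Change in finish: 25 − 24 = +1 hours.

1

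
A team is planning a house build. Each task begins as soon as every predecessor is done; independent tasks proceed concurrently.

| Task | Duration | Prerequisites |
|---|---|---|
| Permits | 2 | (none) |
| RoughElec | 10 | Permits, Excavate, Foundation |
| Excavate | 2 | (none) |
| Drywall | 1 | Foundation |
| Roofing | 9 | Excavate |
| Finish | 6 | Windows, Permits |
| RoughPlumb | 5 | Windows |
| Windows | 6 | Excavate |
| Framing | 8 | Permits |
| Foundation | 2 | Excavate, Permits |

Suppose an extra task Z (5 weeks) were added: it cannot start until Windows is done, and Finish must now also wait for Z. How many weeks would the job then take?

Originally the job takes 14 weeks.
With Z inserted, Finish now waits for max(Windows, Permits, Z).
New critical path: Excavate→Windows→Z→Finish = 2+6+5+6 = 19 ⇒ 19 weeks.

19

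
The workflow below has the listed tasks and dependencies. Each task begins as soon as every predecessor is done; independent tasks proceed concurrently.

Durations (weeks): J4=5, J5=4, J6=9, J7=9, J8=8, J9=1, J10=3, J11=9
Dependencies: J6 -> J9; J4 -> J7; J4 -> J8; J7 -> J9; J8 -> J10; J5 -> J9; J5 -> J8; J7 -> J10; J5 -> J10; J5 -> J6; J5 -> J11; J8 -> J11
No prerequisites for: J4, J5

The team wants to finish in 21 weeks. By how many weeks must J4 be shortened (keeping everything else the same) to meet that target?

Current finish: 22 weeks; target: 21.
J4 is on every critical path, so each week cut from J4 cuts the finish by one (this holds down to a finish of 21).
Need 22 − 21 = 1 week off J4 → J4 becomes 4 weeks, finish becomes 21.

1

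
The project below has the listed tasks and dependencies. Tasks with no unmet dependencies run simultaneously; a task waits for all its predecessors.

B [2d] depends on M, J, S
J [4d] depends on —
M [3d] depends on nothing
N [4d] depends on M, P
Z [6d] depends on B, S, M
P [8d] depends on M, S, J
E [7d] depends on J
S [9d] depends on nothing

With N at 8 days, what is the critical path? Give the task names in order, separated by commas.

S, P, N

Critical path before the change: S→P→N = 9+8+4 = 21 giving 21 days.
N lies on that path, so at 8 days the path becomes 25 days.
No other chain overtakes it, so the finish is 25 days.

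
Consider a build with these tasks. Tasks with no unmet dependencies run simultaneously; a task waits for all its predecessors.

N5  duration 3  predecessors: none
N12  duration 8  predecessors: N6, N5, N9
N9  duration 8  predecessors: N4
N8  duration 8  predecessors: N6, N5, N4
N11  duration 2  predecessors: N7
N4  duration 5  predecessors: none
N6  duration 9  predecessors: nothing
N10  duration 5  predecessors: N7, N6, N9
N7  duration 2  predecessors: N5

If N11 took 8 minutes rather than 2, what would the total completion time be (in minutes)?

Actual critical path: N4→N9→N12 = 5+8+8 = 21 ⇒ 21 minutes.
N11 has 14 minutes of float (longest path through it is 7).
The critical path is still N4→N9→N12; finish is now 21 minutes.

21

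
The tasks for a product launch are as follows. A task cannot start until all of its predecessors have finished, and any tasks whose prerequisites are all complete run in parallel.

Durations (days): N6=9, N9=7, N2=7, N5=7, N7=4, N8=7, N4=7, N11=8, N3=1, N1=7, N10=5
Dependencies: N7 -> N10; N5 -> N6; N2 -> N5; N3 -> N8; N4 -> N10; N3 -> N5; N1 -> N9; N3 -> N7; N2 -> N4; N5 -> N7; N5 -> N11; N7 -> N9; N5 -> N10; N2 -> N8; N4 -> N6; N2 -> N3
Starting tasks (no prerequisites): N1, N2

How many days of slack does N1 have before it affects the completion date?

Critical path: N2→N3→N5→N7→N9 = 7+1+7+4+7 = 26, so the finish is 26 days.
N1 finishes as early as 7 and must finish by 19.
So N1 can slip 19 − 7 = 12 days.

12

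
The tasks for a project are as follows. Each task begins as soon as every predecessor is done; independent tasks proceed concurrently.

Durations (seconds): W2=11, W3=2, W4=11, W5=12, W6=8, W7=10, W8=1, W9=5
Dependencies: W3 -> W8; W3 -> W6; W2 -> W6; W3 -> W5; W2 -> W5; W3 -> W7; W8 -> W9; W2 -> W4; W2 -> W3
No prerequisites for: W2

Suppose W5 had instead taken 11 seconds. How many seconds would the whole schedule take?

Baseline: W2→W3→W5 = 11+2+12 = 25 → 25 seconds.
W5 is on the critical path; changing it to 11 makes that path 24 seconds.
The critical path is still W2→W3→W5; finish is now 24 seconds.

24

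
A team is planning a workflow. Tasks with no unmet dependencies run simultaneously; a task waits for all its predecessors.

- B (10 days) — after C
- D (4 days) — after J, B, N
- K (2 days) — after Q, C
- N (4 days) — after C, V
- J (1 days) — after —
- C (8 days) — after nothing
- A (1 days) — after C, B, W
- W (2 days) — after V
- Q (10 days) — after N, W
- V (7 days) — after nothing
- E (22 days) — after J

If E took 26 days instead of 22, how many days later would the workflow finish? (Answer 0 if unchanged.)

3

Baseline: C→N→Q→K = 8+4+10+2 = 24 → 24 days.
E is off the critical path — its longest chain is 23 days, giving 1 of slack.
New critical path: J→E = 1+26 = 27 ⇒ 27 days.
Change in finish: 27 − 24 = +3 days.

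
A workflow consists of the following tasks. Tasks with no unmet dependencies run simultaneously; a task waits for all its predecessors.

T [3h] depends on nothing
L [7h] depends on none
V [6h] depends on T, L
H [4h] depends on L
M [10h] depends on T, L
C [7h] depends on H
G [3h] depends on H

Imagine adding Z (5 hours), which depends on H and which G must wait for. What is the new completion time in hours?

Originally the job takes 18 hours.
With Z inserted, G now waits for max(H, Z).
New critical path: L→H→Z→G = 7+4+5+3 = 19 ⇒ 19 hours.

19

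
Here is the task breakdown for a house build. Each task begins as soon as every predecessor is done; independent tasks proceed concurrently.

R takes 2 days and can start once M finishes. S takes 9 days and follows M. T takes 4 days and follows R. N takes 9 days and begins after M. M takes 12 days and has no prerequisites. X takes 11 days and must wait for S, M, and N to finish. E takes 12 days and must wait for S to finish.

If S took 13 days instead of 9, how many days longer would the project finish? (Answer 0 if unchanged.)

4

As given, the longest chain is M→S→E = 12+9+12 = 33, so the finish is 33 days.
S lies on that path, so at 13 days the path becomes 37 days.
That remains the longest chain; total 37 days.
Change in finish: 37 − 33 = +4 days.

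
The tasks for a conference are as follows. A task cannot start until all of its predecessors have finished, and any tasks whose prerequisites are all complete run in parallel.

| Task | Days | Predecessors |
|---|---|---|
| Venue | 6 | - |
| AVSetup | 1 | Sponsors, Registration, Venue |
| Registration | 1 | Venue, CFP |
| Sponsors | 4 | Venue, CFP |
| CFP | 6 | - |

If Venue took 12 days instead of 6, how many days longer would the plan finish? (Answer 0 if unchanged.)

Critical path before the change: Venue→Sponsors→AVSetup = 6+4+1 = 11 giving 11 days.
Venue lies on that path, so at 12 days the path becomes 17 days.
No other chain overtakes it, so the finish is 17 days.
Change in finish: 17 − 11 = +6 days.

6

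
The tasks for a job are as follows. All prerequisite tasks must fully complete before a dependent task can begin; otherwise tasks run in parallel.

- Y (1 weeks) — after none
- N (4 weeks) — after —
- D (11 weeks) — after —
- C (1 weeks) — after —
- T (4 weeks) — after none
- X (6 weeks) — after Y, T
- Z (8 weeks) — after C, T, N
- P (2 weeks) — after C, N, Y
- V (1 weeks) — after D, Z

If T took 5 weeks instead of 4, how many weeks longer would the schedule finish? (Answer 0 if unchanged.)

1

Critical path before the change: T→Z→V = 4+8+1 = 13 giving 13 weeks.
T lies on that path, so at 5 weeks the path becomes 14 weeks.
That remains the longest chain; total 14 weeks.
Change in finish: 14 − 13 = +1 weeks.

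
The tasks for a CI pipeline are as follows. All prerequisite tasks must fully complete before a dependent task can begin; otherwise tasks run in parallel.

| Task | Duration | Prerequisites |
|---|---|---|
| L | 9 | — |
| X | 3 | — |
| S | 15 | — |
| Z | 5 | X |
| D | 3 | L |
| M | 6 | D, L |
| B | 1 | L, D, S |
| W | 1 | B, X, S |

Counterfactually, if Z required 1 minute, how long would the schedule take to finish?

Baseline: L→D→M = 9+3+6 = 18 → 18 minutes.
Z has 10 minutes of float (longest path through it is 8).
No other chain overtakes it, so the finish is 18 minutes.

18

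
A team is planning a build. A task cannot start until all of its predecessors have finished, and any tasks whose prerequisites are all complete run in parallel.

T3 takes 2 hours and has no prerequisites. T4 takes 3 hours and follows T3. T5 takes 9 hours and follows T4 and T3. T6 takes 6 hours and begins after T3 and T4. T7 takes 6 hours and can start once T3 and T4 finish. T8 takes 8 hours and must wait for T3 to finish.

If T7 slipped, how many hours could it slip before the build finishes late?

Critical path: T3→T4→T5 = 2+3+9 = 14, so the finish is 14 hours.
The longest chain containing T7 totals 11 hours.
Slack of T7 = 8 − 5 = 3 hours.

3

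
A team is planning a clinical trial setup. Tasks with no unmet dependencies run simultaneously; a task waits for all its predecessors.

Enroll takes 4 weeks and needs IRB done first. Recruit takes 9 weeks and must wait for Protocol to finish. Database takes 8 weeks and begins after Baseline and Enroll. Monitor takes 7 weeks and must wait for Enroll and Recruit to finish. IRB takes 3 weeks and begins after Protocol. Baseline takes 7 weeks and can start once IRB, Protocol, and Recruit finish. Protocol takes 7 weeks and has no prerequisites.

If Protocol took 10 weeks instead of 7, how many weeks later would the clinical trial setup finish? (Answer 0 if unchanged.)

As given, the longest chain is Protocol→Recruit→Baseline→Database = 7+9+7+8 = 31, so the finish is 31 weeks.
Since Protocol is critical, the +3 change carries straight to that chain (now 34 weeks).
That remains the longest chain; total 34 weeks.
Change in finish: 34 − 31 = +3 weeks.

3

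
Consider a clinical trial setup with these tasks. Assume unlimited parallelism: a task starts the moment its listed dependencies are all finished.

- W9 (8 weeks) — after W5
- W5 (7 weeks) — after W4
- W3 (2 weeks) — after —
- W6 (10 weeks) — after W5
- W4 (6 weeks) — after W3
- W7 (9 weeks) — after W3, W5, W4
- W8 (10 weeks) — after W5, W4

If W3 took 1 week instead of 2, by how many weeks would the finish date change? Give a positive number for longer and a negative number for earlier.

-1

Critical path before the change: W3→W4→W5→W6 = 2+6+7+10 = 25 giving 25 weeks.
Since W3 is critical, the -1 change carries straight to that chain (now 24 weeks).
That remains the longest chain; total 24 weeks.
Change in finish: 24 − 25 = -1 weeks.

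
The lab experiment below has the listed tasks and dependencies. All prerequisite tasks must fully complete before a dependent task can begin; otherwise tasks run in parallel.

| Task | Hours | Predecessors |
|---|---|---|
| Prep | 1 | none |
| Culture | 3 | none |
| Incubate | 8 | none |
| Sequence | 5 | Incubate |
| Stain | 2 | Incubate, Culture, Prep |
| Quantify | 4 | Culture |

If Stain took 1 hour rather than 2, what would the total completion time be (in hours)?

As given, the longest chain is Incubate→Sequence = 8+5 = 13, so the finish is 13 hours.
The longest path through Stain is only 10 hours, so Stain has float 3.
No other chain overtakes it, so the finish is 13 hours.

13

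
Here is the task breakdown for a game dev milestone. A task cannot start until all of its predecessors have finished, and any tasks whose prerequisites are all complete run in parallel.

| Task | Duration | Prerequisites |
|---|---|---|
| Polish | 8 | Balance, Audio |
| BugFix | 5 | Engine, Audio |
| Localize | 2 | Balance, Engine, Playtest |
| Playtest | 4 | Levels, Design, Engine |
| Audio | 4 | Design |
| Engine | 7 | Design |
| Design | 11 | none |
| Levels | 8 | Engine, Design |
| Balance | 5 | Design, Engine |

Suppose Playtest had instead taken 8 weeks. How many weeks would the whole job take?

36

The binding path is Design→Engine→Levels→Playtest→Localize = 11+7+8+4+2 = 32; finish at 32 weeks.
Playtest is on the critical path; changing it to 8 makes that path 36 weeks.
That remains the longest chain; total 36 weeks.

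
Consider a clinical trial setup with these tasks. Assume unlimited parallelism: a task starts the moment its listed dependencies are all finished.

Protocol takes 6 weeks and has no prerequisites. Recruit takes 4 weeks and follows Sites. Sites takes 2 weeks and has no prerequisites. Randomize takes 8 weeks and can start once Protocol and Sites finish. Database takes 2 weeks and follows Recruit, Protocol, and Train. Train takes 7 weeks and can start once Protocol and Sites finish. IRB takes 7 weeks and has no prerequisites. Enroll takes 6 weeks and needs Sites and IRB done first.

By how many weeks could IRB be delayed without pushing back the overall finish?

Critical path: Protocol→Train→Database = 6+7+2 = 15, so the finish is 15 weeks.
The longest chain containing IRB totals 13 weeks.
Slack of IRB = 2 − 0 = 2 weeks.

2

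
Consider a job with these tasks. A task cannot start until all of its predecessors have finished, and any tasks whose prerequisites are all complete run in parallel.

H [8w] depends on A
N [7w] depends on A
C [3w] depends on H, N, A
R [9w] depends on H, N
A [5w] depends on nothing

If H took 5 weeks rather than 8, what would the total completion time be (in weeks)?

Critical path before the change: A→H→R = 5+8+9 = 22 giving 22 weeks.
H is on the critical path; changing it to 5 makes that path 19 weeks.
The binding chain switches to A→N→R = 5+7+9 = 21; finish 21 weeks.

21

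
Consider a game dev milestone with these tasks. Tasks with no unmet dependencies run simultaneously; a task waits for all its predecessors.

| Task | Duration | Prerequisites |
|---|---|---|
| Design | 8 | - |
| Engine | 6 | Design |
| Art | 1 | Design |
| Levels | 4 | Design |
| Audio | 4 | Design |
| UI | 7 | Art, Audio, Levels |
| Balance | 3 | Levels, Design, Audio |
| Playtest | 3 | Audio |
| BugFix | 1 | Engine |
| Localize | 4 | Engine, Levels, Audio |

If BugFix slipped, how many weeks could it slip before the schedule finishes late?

4

The longest chain is Design→Levels→UI = 8+4+7 = 19; overall finish 19 weeks.
BugFix finishes as early as 15 and must finish by 19.
Slack of BugFix = 18 − 14 = 4 weeks.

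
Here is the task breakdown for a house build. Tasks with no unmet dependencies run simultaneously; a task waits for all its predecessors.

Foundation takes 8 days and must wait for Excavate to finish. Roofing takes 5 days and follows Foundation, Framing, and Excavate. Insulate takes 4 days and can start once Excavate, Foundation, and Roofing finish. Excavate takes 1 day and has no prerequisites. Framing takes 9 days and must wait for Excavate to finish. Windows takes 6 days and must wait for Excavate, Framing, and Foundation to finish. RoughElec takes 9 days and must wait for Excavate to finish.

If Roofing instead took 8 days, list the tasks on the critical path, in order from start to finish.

Excavate, Framing, Roofing, Insulate

Baseline: Excavate→Framing→Roofing→Insulate = 1+9+5+4 = 19 → 19 days.
Roofing is on the critical path; changing it to 8 makes that path 22 days.
The critical path is still Excavate→Framing→Roofing→Insulate; finish is now 22 days.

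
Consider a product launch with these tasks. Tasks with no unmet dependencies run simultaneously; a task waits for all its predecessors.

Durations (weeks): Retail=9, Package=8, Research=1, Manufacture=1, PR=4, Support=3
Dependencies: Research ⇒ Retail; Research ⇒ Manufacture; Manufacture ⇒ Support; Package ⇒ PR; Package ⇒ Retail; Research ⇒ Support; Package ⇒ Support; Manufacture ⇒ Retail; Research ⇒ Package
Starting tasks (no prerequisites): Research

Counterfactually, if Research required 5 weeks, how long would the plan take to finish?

22

Critical path before the change: Research→Package→Retail = 1+8+9 = 18 giving 18 weeks.
Research lies on that path, so at 5 weeks the path becomes 22 weeks.
The critical path is still Research→Package→Retail; finish is now 22 weeks.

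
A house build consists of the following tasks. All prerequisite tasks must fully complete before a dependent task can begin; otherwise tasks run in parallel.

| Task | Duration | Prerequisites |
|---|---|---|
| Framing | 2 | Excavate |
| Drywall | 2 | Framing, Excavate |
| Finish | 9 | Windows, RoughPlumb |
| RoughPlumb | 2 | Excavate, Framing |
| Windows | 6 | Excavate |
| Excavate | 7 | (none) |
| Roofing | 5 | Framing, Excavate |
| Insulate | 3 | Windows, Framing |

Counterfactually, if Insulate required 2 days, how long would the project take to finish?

Actual critical path: Excavate→Windows→Finish = 7+6+9 = 22 ⇒ 22 days.
Insulate has 6 days of float (longest path through it is 16).
No other chain overtakes it, so the finish is 22 days.

22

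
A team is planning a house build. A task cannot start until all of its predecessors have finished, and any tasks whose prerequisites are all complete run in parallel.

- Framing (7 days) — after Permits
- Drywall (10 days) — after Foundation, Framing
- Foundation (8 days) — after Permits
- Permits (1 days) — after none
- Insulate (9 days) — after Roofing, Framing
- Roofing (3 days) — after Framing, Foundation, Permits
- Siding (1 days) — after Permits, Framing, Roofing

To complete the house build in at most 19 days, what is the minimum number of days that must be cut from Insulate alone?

Current finish: 21 days; target: 19.
Insulate is on every critical path, so each day cut from Insulate cuts the finish by one (this holds down to a finish of 19).
Need 21 − 19 = 2 days off Insulate → Insulate becomes 7 days, finish becomes 19.

2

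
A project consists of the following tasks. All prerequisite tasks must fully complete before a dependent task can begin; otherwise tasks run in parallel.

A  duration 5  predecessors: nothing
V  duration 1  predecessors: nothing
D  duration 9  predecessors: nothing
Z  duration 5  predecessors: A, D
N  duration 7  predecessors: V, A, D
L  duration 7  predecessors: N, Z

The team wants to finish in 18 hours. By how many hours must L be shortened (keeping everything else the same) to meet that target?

5

Current finish: 23 hours; target: 18.
L is on every critical path, so each hour cut from L cuts the finish by one (this holds down to a finish of 17).
Need 23 − 18 = 5 hours off L → L becomes 2 hours, finish becomes 18.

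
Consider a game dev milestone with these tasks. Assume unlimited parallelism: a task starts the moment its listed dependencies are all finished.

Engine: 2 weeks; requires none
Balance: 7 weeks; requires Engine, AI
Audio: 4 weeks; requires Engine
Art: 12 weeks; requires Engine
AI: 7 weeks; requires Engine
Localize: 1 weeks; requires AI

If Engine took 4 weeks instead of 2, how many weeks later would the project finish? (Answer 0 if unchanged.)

2

As given, the longest chain is Engine→AI→Balance = 2+7+7 = 16, so the finish is 16 weeks.
Engine is on the critical path; changing it to 4 makes that path 18 weeks.
That remains the longest chain; total 18 weeks.
Change in finish: 18 − 16 = +2 weeks.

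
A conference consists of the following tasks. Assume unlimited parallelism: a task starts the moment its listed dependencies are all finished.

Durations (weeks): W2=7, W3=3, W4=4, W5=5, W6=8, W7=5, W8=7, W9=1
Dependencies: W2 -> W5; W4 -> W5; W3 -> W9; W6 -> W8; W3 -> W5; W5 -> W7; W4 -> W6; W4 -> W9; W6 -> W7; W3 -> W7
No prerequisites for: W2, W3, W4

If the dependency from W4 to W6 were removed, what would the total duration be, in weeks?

Before: longest chain W4→W6→W8 = 4+8+7 = 19, finish 19.
Without W4→W6, W6's earliest start moves from 4 to 0.
The longest chain is now W2→W5→W7 = 7+5+5 = 17, so the project takes 17 weeks.

17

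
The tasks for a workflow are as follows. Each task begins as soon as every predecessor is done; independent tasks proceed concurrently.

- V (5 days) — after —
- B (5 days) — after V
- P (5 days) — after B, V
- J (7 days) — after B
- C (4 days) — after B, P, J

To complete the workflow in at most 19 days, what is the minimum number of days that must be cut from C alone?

Current finish: 21 days; target: 19.
C is on every critical path, so each day cut from C cuts the finish by one (this holds down to a finish of 18).
Need 21 − 19 = 2 days off C → C becomes 2 days, finish becomes 19.

2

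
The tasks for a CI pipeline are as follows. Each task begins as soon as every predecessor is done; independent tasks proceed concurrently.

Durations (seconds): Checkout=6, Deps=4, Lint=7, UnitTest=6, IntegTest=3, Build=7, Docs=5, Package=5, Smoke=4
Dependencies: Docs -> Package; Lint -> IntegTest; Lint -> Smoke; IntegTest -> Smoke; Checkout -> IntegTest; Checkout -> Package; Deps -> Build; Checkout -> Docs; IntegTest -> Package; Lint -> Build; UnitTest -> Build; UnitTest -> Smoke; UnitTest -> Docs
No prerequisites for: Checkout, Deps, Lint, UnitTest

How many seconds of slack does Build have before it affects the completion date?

2

Critical path: Checkout→Docs→Package = 6+5+5 = 16, so the finish is 16 seconds.
The longest chain containing Build totals 14 seconds.
So Build can slip 16 − 14 = 2 seconds.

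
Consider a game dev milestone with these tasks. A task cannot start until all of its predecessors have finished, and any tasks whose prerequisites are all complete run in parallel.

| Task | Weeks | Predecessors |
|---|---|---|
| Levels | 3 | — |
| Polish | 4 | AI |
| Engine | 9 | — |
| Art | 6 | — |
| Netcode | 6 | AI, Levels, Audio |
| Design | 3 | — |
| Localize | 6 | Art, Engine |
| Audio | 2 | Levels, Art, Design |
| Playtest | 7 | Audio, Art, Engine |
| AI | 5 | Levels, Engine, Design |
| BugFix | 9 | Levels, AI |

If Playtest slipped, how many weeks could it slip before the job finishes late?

Critical path: Engine→AI→BugFix = 9+5+9 = 23, so the finish is 23 weeks.
The longest chain containing Playtest totals 16 weeks.
Slack of Playtest = 16 − 9 = 7 weeks.

7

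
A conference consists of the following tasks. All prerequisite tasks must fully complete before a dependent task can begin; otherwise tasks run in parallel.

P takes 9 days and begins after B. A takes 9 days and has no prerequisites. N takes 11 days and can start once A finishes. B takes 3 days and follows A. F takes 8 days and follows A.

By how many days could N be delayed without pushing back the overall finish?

The longest chain is A→B→P = 9+3+9 = 21; overall finish 21 days.
Longest path through N: 20 days (earliest finish 20, latest finish 21).
Float = 21 − 20 = 1.

1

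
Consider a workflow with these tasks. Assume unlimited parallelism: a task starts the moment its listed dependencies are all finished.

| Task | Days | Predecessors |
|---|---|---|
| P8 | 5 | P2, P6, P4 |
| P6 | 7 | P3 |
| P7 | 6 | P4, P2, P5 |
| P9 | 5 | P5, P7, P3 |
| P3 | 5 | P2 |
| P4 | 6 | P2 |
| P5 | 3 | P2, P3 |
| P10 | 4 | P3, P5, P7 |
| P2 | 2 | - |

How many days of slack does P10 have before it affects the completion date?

Critical path: P2→P3→P5→P7→P9 = 2+5+3+6+5 = 21, so the finish is 21 days.
The longest chain containing P10 totals 20 days.
Slack of P10 = 17 − 16 = 1 day.

1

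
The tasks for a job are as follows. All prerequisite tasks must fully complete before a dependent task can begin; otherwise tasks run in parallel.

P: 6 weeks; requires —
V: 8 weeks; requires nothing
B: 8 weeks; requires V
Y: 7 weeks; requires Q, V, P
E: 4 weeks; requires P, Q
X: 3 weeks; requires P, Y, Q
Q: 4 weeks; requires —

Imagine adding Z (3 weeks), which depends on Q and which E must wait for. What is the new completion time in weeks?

18

Originally the plan takes 18 weeks.
With Z inserted, E now waits for max(P, Q, Z).
New critical path: V→Y→X = 8+7+3 = 18 ⇒ 18 weeks.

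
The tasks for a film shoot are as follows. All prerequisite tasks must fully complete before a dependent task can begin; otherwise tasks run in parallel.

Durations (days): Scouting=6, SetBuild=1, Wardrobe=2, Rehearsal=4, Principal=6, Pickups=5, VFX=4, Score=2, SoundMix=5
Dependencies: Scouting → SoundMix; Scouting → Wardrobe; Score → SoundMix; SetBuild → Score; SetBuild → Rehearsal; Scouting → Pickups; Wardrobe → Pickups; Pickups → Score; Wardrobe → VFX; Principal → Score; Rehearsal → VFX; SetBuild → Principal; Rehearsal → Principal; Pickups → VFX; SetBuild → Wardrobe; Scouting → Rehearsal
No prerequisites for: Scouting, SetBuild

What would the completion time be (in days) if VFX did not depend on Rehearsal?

23

Original critical path: Scouting→Rehearsal→Principal→Score→SoundMix = 6+4+6+2+5 = 23 ⇒ 23 days.
Dropping Rehearsal→VFX doesn't change VFX's earliest start (13); another predecessor still binds.
New critical path: Scouting→Rehearsal→Principal→Score→SoundMix = 6+4+6+2+5 = 23 ⇒ 23 days.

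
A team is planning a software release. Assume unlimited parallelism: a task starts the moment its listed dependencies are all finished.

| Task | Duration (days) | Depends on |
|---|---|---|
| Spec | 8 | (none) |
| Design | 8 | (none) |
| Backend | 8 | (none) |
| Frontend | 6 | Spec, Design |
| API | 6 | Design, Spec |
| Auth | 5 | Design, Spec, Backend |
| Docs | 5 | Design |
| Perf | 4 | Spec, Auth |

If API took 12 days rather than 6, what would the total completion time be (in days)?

20

As given, the longest chain is Spec→Auth→Perf = 8+5+4 = 17, so the finish is 17 days.
API is off the critical path — its longest chain is 14 days, giving 3 of slack.
Now Spec→API = 8+12 = 20 is longest, so the finish becomes 20 days.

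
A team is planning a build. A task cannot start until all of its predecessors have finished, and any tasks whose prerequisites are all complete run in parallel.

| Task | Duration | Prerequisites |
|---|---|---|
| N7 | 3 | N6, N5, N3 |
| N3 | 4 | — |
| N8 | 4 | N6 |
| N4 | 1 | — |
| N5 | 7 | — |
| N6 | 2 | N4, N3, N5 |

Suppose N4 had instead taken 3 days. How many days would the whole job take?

As given, the longest chain is N5→N6→N8 = 7+2+4 = 13, so the finish is 13 days.
The longest path through N4 is only 7 days, so N4 has float 6.
No other chain overtakes it, so the finish is 13 days.

13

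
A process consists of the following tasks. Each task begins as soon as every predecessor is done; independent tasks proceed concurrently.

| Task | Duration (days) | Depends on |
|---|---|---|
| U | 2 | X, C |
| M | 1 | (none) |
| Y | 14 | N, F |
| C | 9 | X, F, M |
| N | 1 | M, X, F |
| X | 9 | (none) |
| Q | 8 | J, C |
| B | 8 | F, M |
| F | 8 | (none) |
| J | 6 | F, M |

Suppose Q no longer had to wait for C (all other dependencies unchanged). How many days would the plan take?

24

Original critical path: X→C→Q = 9+9+8 = 26 ⇒ 26 days.
Without C→Q, Q's earliest start moves from 18 to 14.
After: X→N→Y = 9+1+14 = 24 → 24 days.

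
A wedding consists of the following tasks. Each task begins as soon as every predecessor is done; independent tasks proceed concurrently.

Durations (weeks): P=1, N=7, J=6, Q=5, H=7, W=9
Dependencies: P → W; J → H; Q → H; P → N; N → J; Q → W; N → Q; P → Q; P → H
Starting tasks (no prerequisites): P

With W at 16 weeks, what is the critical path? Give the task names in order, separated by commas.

P, N, Q, W

Critical path before the change: P→N→Q→W = 1+7+5+9 = 22 giving 22 weeks.
W lies on that path, so at 16 weeks the path becomes 29 weeks.
The critical path is still P→N→Q→W; finish is now 29 weeks.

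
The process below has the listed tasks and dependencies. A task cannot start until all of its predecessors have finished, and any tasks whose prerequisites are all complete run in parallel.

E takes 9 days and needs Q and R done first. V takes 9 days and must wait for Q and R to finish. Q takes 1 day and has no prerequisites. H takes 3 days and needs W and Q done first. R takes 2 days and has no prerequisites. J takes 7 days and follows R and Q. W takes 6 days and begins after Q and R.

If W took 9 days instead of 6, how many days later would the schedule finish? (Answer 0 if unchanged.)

3

As given, the longest chain is R→W→H = 2+6+3 = 11, so the finish is 11 days.
W is on the critical path; changing it to 9 makes that path 14 days.
No other chain overtakes it, so the finish is 14 days.
Change in finish: 14 − 11 = +3 days.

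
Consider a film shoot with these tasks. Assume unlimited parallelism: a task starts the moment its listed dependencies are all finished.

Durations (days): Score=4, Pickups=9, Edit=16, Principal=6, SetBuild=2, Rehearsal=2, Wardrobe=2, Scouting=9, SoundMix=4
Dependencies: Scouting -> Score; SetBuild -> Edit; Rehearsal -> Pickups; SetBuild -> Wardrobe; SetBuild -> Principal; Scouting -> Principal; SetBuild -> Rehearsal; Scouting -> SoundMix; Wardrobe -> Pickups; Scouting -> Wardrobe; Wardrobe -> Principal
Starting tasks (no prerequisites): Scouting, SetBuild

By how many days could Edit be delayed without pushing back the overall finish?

2

Scouting→Wardrobe→Pickups = 9+2+9 = 20 sets the makespan at 20 days.
Longest path through Edit: 18 days (earliest finish 18, latest finish 20).
Slack of Edit = 4 − 2 = 2 days.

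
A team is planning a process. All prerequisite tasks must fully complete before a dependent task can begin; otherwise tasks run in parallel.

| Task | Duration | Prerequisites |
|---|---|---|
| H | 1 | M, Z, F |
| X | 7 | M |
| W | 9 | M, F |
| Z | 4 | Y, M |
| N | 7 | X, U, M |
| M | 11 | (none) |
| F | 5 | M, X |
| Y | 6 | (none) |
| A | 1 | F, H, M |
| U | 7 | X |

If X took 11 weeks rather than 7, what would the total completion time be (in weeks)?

The binding path is M→X→F→W = 11+7+5+9 = 32; finish at 32 weeks.
X is on the critical path; changing it to 11 makes that path 36 weeks.
No other chain overtakes it, so the finish is 36 weeks.

36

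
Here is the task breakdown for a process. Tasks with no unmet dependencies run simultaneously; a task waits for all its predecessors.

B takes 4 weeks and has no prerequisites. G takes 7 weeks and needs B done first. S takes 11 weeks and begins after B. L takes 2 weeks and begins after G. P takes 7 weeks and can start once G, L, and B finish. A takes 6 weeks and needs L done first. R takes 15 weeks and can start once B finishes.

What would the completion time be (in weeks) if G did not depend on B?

Before: longest chain B→G→L→P = 4+7+2+7 = 20, finish 20.
Without B→G, G's earliest start moves from 4 to 0.
New critical path: B→R = 4+15 = 19 ⇒ 19 weeks.

19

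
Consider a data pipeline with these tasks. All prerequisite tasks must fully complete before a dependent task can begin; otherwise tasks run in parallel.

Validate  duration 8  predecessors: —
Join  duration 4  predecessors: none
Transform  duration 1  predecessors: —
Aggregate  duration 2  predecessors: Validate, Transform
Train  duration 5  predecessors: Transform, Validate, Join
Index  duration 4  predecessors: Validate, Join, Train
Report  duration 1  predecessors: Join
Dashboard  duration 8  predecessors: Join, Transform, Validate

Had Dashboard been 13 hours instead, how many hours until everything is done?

21

Baseline: Validate→Train→Index = 8+5+4 = 17 → 17 hours.
Dashboard is off the critical path — its longest chain is 16 hours, giving 1 of slack.
Now Validate→Dashboard = 8+13 = 21 is longest, so the finish becomes 21 hours.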